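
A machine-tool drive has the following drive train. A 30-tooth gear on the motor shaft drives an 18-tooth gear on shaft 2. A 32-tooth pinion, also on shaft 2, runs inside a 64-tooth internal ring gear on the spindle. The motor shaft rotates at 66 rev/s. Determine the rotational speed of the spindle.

55 rev/s

the motor shaft → shaft 2 (gear mesh, 18/30): 66 ÷ 0.6 = 110 rev/s
shaft 2 → the spindle (internal gear, 64/32): 110 ÷ 2 = 55 rev/s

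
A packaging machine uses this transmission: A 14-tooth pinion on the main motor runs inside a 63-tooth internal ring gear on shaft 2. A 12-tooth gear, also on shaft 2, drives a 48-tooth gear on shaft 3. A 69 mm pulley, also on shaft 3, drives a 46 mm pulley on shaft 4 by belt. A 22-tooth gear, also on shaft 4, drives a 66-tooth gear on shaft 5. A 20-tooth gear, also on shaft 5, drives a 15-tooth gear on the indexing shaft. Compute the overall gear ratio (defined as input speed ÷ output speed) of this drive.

Each stage contributes driven/driver: internal gear 63/14 = 4.5, gear mesh 48/12 = 4, belt 46/69 = 0.66667, gear mesh 66/22 = 3, gear mesh 15/20 = 0.75.
Overall: 4.5 × 4 × 0.66667 × 3 × 0.75 = 27.

27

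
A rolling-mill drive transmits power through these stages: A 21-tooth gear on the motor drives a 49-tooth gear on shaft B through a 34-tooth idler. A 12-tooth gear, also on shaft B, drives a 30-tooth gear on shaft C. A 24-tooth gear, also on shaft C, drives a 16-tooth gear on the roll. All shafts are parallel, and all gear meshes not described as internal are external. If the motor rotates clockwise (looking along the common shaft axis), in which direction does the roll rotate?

clockwise

the motor → shaft B: driver → idler → driven is 2 external meshes, 2 reversals → CW.
shaft B → shaft C: external mesh, 1 reversal → CCW.
shaft C → the roll: external mesh, 1 reversal → CW.
4 reversals in total — an even number — so the roll turns the same way as the motor.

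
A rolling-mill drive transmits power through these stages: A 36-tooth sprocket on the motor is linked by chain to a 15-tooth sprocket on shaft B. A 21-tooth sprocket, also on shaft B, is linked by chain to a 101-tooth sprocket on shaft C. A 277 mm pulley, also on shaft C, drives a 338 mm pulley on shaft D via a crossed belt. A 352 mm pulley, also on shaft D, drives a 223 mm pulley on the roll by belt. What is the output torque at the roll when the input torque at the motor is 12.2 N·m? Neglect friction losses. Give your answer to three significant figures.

After the chain (15/36): 12.2 × 0.41667 = 5.0833 N·m
After the chain (101/21): 5.0833 × 4.8095 = 24.448 N·m
After the belt (338/277): 24.448 × 1.2202 = 29.832 N·m
After the belt (223/352): 29.832 × 0.63352 = 18.899 N·m

18.9 N·m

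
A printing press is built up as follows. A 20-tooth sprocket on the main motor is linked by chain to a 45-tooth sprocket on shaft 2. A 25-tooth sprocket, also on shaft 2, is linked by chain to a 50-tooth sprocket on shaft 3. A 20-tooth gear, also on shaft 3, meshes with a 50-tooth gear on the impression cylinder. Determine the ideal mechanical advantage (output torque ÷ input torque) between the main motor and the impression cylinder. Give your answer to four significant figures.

11.25

Each stage contributes driven/driver: chain 45/20 = 2.25, chain 50/25 = 2, gear mesh 50/20 = 2.5.
Overall: 2.25 × 2 × 2.5 = 11.25.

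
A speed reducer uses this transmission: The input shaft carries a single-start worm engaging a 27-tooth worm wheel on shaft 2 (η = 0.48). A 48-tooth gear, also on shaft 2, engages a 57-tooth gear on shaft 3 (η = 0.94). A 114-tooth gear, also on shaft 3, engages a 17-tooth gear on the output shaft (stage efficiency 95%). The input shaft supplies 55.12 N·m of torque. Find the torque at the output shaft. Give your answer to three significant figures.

After the worm (27/1): 55.12 × 27 × 0.48 = 714.36 N·m
After the gear mesh (57/48): 714.36 × 1.1875 × 0.94 = 797.4 N·m
After the gear mesh (17/114): 797.4 × 0.14912 × 0.95 = 112.96 N·m

113 N·m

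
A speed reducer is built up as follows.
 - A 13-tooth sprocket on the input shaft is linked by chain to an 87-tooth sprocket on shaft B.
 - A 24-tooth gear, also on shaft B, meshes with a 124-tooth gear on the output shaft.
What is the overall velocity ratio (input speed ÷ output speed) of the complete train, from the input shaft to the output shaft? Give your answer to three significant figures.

34.6

Each stage contributes driven/driver: chain 87/13 = 6.6923, gear mesh 124/24 = 5.1667.
Overall: 6.6923 × 5.1667 = 34.577.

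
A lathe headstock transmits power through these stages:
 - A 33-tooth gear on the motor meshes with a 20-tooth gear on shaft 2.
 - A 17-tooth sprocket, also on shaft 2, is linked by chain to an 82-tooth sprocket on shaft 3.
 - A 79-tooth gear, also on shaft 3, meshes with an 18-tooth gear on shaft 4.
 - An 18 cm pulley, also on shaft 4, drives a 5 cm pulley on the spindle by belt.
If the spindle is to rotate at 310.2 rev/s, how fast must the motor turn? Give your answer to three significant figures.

57.4 rev/s

Overall ratio R = 0.60606 × 4.8235 × 0.22785 × 0.27778 = 0.18502.
Required input speed = output speed × R = 310.2 × 0.18502 = 57.394 rev/s.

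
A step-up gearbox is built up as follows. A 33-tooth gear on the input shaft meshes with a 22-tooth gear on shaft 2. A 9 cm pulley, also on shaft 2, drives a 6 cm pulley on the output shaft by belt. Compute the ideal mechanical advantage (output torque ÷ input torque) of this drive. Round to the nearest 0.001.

0.444

Each stage contributes driven/driver: gear mesh 22/33 = 0.66667, belt 6/9 = 0.66667.
Overall: 0.66667 × 0.66667 = 0.44444.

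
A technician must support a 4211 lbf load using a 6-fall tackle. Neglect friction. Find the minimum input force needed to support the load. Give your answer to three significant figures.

Block-and-tackle MA = number of supporting rope parts = 6.
Effort = load / MA = 4211 / 6 = 701.83 lbf.

702 lbf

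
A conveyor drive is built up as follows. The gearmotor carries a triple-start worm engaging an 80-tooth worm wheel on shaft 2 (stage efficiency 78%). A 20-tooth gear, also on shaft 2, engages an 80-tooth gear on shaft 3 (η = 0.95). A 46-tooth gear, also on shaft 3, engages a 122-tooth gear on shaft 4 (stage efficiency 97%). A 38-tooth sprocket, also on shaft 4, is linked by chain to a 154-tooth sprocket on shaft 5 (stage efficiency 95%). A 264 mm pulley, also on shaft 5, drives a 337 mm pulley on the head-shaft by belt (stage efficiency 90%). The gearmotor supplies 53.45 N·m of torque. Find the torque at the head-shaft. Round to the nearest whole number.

48073 N·m

worm 80/3 = 26.667 → τ = 53.45·26.667·0.78 = 1111.8 N·m
gear mesh 80/20 = 4 → τ = 1111.8·4·0.95 = 4224.7 N·m
gear mesh 122/46 = 2.6522 → τ = 4224.7·2.6522·0.97 = 10868 N·m
chain 154/38 = 4.0526 → τ = 10868·4.0526·0.95 = 41844 N·m
belt 337/264 = 1.2765 → τ = 41844·1.2765·0.90 = 48073 N·m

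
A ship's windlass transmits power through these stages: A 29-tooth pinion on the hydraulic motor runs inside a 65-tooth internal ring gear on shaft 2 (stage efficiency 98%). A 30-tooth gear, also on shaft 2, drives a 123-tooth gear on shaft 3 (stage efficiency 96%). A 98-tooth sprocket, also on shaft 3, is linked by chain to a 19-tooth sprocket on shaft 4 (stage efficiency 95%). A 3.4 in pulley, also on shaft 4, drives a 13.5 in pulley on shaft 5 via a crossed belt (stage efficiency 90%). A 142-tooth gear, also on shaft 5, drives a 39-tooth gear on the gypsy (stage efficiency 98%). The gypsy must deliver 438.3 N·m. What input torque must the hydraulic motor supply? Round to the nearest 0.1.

Overall ratio R = 2.2414 × 4.1 × 0.19388 × 3.9706 × 0.27465 = 1.9429; overall efficiency η = 0.98 × 0.96 × 0.95 × 0.90 × 0.98 = 0.7883.
Input torque = output torque / (R × η) = 438.3 / (1.9429 × 0.7883) = 286.17 N·m.

286.2 N·m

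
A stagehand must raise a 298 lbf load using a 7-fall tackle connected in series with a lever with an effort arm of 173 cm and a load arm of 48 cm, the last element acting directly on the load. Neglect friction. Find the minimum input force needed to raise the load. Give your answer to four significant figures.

Block-and-tackle MA = number of supporting rope parts = 7.
Lever MA = effort arm / load arm = 173/48 = 3.6042.
Combined ideal MA = 7 × 3.6042 = 25.229.
Effort = load / MA = 298 / 25.229 = 11.812 lbf.

11.81 lbf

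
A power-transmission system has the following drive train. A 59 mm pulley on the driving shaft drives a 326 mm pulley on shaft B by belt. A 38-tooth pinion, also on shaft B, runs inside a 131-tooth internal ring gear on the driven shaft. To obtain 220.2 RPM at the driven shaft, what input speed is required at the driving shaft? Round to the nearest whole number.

4194 RPM

Overall ratio R = 5.5254 × 3.4474 = 19.048.
Required input speed = output speed × R = 220.2 × 19.048 = 4194.4 RPM.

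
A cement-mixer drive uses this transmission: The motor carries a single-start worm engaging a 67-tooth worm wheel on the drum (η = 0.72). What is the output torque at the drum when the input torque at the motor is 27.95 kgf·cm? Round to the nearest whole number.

1348 kgf·cm

Worm: ratio = 67/1 = 67; torque at the drum = 27.95 × 67 × 0.72 = 1348.3 kgf·cm.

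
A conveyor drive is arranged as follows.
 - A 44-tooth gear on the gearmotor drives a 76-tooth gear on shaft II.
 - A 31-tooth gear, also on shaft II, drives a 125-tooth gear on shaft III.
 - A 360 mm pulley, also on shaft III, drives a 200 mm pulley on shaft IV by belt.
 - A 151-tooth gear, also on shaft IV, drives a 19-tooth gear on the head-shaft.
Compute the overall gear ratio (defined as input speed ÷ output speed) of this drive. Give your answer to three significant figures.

0.487

Each stage contributes driven/driver: gear mesh 76/44 = 1.7273, gear mesh 125/31 = 4.0323, belt 200/360 = 0.55556, gear mesh 19/151 = 0.12583.
Overall: 1.7273 × 4.0323 × 0.55556 × 0.12583 = 0.48687.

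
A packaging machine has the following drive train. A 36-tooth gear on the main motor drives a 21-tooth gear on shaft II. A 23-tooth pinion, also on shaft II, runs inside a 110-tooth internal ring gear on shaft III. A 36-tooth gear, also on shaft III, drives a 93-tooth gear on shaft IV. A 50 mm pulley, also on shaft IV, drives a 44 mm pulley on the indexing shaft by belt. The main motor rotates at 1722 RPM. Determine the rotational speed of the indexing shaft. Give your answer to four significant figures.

the main motor → shaft II (gear mesh, 21/36): 1722 ÷ 0.58333 = 2952 RPM
shaft II → shaft III (internal gear, 110/23): 2952 ÷ 4.7826 = 617.24 RPM
shaft III → shaft IV (gear mesh, 93/36): 617.24 ÷ 2.5833 = 238.93 RPM
shaft IV → the indexing shaft (belt, 44/50): 238.93 ÷ 0.88 = 271.51 RPM

271.5 RPM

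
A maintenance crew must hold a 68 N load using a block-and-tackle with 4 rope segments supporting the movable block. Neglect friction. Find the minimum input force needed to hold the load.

17 N

Block-and-tackle MA = number of supporting rope parts = 4.
Effort = load / MA = 68 / 4 = 17 N.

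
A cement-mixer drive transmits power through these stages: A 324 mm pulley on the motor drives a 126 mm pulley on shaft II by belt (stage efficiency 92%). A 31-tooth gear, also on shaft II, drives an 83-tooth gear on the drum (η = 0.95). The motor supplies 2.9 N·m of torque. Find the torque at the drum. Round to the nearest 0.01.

2.64 N·m

After the belt (126/324): 2.9 × 0.38889 × 0.92 = 1.0376 N·m
After the gear mesh (83/31): 1.0376 × 2.6774 × 0.95 = 2.6391 N·m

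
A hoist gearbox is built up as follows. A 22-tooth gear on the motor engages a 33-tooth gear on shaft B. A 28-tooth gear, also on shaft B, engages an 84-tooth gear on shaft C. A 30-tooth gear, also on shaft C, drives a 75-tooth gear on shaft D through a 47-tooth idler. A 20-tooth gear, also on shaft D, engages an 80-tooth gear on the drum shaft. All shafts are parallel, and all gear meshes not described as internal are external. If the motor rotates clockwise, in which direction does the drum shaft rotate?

the motor → shaft B: external mesh, 1 reversal → CCW.
shaft B → shaft C: external mesh, 1 reversal → CW.
shaft C → shaft D: driver → idler → driven is 2 external meshes, 2 reversals → CW.
shaft D → the drum shaft: external mesh, 1 reversal → CCW.
5 reversals in total — an odd number — so the drum shaft turns opposite to the motor.

counterclockwise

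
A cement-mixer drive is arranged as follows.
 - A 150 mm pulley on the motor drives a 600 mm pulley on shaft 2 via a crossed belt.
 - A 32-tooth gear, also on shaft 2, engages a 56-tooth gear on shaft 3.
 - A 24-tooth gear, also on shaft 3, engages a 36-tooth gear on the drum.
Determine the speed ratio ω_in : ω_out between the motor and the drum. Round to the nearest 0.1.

Each stage contributes driven/driver: belt 600/150 = 4, gear mesh 56/32 = 1.75, gear mesh 36/24 = 1.5.
Overall: 4 × 1.75 × 1.5 = 10.5.

10.5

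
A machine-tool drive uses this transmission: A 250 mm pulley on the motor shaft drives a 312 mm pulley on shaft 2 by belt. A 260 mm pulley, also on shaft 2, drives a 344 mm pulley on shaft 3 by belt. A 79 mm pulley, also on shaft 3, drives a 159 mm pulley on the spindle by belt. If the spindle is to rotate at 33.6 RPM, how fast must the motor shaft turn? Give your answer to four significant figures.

Overall ratio R = 1.248 × 1.3231 × 2.0127 = 3.3233.
Required input speed = output speed × R = 33.6 × 3.3233 = 111.66 RPM.

111.7 RPM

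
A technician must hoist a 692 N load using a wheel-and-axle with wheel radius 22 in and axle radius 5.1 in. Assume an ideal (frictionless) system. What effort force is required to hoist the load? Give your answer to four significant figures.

Wheel-and-axle MA = R/r = 22/5.1 = 4.3137.
Effort = load / MA = 692 / 4.3137 = 160.42 N.

160.4 N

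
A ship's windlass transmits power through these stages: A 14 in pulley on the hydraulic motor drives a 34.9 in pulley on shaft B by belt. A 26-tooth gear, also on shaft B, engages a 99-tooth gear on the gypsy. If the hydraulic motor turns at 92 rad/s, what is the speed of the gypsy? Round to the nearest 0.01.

9.69 rad/s

belt 34.9/14 = 2.4929 → 92/2.4929 = 36.905 rad/s
gear mesh 99/26 = 3.8077 → 36.905/3.8077 = 9.6923 rad/s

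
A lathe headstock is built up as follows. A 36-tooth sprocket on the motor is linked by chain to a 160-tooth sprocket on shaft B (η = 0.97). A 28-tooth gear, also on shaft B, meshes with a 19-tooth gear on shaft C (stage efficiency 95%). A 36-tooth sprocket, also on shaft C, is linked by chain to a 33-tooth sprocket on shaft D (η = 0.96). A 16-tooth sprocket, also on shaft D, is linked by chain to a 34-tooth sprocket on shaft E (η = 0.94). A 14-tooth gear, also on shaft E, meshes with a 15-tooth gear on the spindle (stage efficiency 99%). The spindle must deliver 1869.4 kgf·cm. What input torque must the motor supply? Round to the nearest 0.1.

Overall ratio R = 4.4444 × 0.67857 × 0.91667 × 2.125 × 1.0714 = 6.2943; overall efficiency η = 0.97 × 0.95 × 0.96 × 0.94 × 0.99 = 0.8232.
Input torque = output torque / (R × η) = 1869.4 / (6.2943 × 0.8232) = 360.77 kgf·cm.

360.8 kgf·cm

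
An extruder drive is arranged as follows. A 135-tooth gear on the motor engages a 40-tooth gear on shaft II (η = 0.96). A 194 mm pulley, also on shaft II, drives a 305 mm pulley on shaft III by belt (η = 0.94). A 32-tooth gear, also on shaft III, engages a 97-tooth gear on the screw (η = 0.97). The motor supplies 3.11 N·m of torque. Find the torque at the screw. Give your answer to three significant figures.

After the gear mesh (40/135): 3.11 × 0.2963 × 0.96 = 0.88462 N·m
After the belt (305/194): 0.88462 × 1.5722 × 0.94 = 1.3073 N·m
After the gear mesh (97/32): 1.3073 × 3.0312 × 0.97 = 3.8439 N·m

3.84 N·m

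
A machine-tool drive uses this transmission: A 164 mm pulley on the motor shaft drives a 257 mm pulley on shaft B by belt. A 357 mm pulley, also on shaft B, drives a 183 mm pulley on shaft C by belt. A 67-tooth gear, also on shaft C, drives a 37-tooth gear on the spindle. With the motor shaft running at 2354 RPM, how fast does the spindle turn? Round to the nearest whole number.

the motor shaft → shaft B (belt, 257/164): 2354 ÷ 1.5671 = 1502.2 RPM
shaft B → shaft C (belt, 183/357): 1502.2 ÷ 0.51261 = 2930.4 RPM
shaft C → the spindle (gear mesh, 37/67): 2930.4 ÷ 0.55224 = 5306.5 RPM

5306 RPM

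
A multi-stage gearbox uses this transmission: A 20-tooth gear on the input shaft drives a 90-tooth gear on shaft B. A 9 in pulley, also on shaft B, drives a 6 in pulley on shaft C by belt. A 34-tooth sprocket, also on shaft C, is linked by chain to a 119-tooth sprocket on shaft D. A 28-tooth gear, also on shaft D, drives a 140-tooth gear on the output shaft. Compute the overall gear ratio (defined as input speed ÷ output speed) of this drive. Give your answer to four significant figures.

Each stage contributes driven/driver: gear mesh 90/20 = 4.5, belt 6/9 = 0.66667, chain 119/34 = 3.5, gear mesh 140/28 = 5.
Overall: 4.5 × 0.66667 × 3.5 × 5 = 52.5.

52.50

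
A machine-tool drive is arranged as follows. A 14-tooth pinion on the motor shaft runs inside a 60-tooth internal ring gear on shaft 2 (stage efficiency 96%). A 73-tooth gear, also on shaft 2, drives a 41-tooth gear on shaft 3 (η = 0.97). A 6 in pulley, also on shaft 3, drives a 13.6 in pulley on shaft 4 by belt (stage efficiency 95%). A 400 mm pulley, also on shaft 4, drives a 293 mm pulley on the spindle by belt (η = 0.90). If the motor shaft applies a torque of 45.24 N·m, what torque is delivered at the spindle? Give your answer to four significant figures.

Internal gear: ratio = 60/14 = 4.2857; torque at shaft 2 = 45.24 × 4.2857 × 0.96 = 186.13 N·m.
Gear mesh: ratio = 41/73 = 0.56164; torque at shaft 3 = 186.13 × 0.56164 × 0.97 = 101.4 N·m.
Belt: ratio = 13.6/6 = 2.2667; torque at shaft 4 = 101.4 × 2.2667 × 0.95 = 218.35 N·m.
Belt: ratio = 293/400 = 0.7325; torque at the spindle = 218.35 × 0.7325 × 0.90 = 143.95 N·m.

143.9 N·m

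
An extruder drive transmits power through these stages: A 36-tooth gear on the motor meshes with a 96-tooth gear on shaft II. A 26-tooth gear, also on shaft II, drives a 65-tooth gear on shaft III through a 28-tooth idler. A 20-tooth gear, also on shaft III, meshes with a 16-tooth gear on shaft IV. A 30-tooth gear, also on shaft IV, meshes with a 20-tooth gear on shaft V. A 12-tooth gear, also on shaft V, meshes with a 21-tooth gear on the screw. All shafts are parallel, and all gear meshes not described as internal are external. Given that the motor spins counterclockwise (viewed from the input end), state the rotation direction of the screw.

the motor → shaft II: external mesh, 1 reversal → CW.
shaft II → shaft III: driver → idler → driven is 2 external meshes, 2 reversals → CW.
shaft III → shaft IV: external mesh, 1 reversal → CCW.
shaft IV → shaft V: external mesh, 1 reversal → CW.
shaft V → the screw: external mesh, 1 reversal → CCW.
6 reversals in total — an even number — so the screw turns the same way as the motor.

counterclockwise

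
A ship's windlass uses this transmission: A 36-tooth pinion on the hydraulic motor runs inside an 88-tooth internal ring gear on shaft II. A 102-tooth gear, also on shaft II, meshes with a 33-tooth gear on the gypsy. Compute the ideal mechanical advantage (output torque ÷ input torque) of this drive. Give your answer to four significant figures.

0.7908

Each stage contributes driven/driver: internal gear 88/36 = 2.4444, gear mesh 33/102 = 0.32353.
Overall: 2.4444 × 0.32353 = 0.79085.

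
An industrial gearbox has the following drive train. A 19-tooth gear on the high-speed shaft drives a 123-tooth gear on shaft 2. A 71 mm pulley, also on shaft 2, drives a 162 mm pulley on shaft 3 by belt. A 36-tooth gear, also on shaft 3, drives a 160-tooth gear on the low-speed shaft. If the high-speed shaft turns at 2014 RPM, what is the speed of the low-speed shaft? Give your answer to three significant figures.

30.7 RPM

the high-speed shaft → shaft 2 (gear mesh, 123/19): 2014 ÷ 6.4737 = 311.11 RPM
shaft 2 → shaft 3 (belt, 162/71): 311.11 ÷ 2.2817 = 136.35 RPM
shaft 3 → the low-speed shaft (gear mesh, 160/36): 136.35 ÷ 4.4444 = 30.678 RPM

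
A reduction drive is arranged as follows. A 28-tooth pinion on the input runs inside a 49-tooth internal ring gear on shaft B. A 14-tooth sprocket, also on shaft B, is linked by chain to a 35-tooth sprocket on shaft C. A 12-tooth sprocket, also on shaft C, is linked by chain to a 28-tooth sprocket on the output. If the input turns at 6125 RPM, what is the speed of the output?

internal gear 49/28 = 1.75 → 6125/1.75 = 3500 RPM
chain 35/14 = 2.5 → 3500/2.5 = 1400 RPM
chain 28/12 = 2.3333 → 1400/2.3333 = 600 RPM

600 RPM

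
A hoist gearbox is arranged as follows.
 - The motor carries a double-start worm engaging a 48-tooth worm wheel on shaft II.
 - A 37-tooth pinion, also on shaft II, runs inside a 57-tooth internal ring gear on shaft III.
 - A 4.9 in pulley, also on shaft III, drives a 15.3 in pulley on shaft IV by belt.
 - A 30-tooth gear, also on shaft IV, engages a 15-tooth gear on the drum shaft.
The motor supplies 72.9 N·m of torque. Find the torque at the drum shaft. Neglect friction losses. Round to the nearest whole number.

worm 48/2 = 24 → τ = 72.9·24 = 1749.6 N·m
internal gear 57/37 = 1.5405 → τ = 1749.6·1.5405 = 2695.3 N·m
belt 15.3/4.9 = 3.1224 → τ = 2695.3·3.1224 = 8416 N·m
gear mesh 15/30 = 0.5 → τ = 8416·0.5 = 4208 N·m

4208 N·m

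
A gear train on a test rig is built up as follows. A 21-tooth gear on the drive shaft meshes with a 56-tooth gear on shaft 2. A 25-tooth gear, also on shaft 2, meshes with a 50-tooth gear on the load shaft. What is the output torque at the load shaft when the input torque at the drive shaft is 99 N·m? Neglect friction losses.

gear mesh 56/21 = 2.6667 → τ = 99·2.6667 = 264 N·m
gear mesh 50/25 = 2 → τ = 264·2 = 528 N·m

528 N·m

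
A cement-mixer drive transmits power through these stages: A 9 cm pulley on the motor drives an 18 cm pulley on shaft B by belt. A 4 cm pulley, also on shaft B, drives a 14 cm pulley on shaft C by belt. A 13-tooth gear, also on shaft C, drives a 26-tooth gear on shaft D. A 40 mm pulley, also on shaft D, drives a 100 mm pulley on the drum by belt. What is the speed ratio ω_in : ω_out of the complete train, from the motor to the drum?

Each stage contributes driven/driver: belt 18/9 = 2, belt 14/4 = 3.5, gear mesh 26/13 = 2, belt 100/40 = 2.5.
Overall: 2 × 3.5 × 2 × 2.5 = 35.

35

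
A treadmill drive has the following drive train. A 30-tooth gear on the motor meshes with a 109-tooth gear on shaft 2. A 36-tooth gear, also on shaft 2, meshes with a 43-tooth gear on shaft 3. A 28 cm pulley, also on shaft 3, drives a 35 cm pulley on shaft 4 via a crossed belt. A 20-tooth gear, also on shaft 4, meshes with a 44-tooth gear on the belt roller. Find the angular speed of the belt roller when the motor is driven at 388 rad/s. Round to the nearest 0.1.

32.5 rad/s

gear mesh 109/30 = 3.6333 → 388/3.6333 = 106.79 rad/s
gear mesh 43/36 = 1.1944 → 106.79/1.1944 = 89.405 rad/s
belt 35/28 = 1.25 → 89.405/1.25 = 71.524 rad/s
gear mesh 44/20 = 2.2 → 71.524/2.2 = 32.511 rad/s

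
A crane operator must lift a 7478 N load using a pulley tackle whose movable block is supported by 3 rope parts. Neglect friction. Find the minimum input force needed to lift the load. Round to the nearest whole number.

2493 N

Block-and-tackle MA = number of supporting rope parts = 3.
Effort = load / MA = 7478 / 3 = 2492.7 N.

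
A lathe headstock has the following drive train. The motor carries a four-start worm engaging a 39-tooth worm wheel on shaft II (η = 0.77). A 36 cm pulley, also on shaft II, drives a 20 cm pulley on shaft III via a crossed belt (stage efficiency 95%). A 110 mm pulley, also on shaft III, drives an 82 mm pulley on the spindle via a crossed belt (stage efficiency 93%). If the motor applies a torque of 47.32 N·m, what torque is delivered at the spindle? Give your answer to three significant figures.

After the worm (39/4): 47.32 × 9.75 × 0.77 = 355.25 N·m
After the belt (20/36): 355.25 × 0.55556 × 0.95 = 187.5 N·m
After the belt (82/110): 187.5 × 0.74545 × 0.93 = 129.99 N·m

130 N·m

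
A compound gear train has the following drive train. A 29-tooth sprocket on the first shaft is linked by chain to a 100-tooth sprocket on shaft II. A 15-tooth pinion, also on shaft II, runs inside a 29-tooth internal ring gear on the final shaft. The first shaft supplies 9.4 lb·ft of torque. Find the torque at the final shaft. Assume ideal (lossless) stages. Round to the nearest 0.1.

After the chain (100/29): 9.4 × 3.4483 = 32.414 lb·ft
After the internal gear (29/15): 32.414 × 1.9333 = 62.667 lb·ft

62.7 lb·ft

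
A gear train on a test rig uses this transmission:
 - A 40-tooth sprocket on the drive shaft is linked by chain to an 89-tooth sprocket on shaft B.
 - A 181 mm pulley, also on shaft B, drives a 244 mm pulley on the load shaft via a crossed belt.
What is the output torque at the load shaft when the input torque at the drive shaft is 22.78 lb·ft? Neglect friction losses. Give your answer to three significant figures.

After the chain (89/40): 22.78 × 2.225 = 50.686 lb·ft
After the belt (244/181): 50.686 × 1.3481 = 68.327 lb·ft

68.3 lb·ft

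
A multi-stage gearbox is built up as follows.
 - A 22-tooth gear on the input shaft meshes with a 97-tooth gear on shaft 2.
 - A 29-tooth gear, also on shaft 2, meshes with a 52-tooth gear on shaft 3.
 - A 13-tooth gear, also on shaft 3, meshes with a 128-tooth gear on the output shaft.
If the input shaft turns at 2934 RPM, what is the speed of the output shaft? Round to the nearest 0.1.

37.7 RPM

the input shaft → shaft 2 (gear mesh, 97/22): 2934 ÷ 4.4091 = 665.44 RPM
shaft 2 → shaft 3 (gear mesh, 52/29): 665.44 ÷ 1.7931 = 371.11 RPM
shaft 3 → the output shaft (gear mesh, 128/13): 371.11 ÷ 9.8462 = 37.691 RPM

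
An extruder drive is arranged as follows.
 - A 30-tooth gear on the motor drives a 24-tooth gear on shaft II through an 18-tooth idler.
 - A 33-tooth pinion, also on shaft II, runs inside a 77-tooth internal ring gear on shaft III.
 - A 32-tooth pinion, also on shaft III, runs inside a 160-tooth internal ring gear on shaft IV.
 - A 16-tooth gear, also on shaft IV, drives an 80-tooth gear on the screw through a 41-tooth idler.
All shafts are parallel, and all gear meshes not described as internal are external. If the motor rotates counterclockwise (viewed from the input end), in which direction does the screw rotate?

counterclockwise

the motor → shaft II: driver → idler → driven is 2 external meshes, 2 reversals → CCW.
shaft II → shaft III: internal mesh, same direction → CCW.
shaft III → shaft IV: internal mesh, same direction → CCW.
shaft IV → the screw: driver → idler → driven is 2 external meshes, 2 reversals → CCW.
4 reversals in total — an even number — so the screw turns the same way as the motor.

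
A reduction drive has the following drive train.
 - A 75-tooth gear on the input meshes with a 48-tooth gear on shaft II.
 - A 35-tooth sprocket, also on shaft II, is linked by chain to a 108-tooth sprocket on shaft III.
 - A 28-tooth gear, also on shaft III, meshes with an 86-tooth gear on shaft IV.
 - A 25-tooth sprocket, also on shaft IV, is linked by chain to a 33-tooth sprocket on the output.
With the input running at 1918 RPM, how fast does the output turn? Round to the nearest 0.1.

239.6 RPM

the input → shaft II (gear mesh, 48/75): 1918 ÷ 0.64 = 2996.9 RPM
shaft II → shaft III (chain, 108/35): 2996.9 ÷ 3.0857 = 971.21 RPM
shaft III → shaft IV (gear mesh, 86/28): 971.21 ÷ 3.0714 = 316.21 RPM
shaft IV → the output (chain, 33/25): 316.21 ÷ 1.32 = 239.55 RPM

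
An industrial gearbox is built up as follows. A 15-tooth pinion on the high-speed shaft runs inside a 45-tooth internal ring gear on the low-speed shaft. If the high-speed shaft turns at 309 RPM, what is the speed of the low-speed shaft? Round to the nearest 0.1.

103.0 RPM

internal gear 45/15 = 3 → 309/3 = 103 RPM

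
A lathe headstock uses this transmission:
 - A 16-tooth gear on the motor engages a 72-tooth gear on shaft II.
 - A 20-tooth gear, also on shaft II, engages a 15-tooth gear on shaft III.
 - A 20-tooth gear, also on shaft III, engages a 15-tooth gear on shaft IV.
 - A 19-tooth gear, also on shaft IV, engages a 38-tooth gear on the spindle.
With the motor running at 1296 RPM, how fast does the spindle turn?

the motor → shaft II (gear mesh, 72/16): 1296 ÷ 4.5 = 288 RPM
shaft II → shaft III (gear mesh, 15/20): 288 ÷ 0.75 = 384 RPM
shaft III → shaft IV (gear mesh, 15/20): 384 ÷ 0.75 = 512 RPM
shaft IV → the spindle (gear mesh, 38/19): 512 ÷ 2 = 256 RPM

256 RPM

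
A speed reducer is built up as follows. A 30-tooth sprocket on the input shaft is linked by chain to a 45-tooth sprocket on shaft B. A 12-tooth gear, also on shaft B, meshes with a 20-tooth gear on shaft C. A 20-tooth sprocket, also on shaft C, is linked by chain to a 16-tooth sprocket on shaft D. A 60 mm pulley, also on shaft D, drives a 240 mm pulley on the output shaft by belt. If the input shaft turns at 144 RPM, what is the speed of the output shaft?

Chain: ratio = 45/30 = 1.5, so shaft B turns at 144 / 1.5 = 96 RPM.
Gear mesh: ratio = 20/12 = 1.6667, so shaft C turns at 96 / 1.6667 = 57.6 RPM.
Chain: ratio = 16/20 = 0.8, so shaft D turns at 57.6 / 0.8 = 72 RPM.
Belt: ratio = 240/60 = 4, so the output shaft turns at 72 / 4 = 18 RPM.

18 RPM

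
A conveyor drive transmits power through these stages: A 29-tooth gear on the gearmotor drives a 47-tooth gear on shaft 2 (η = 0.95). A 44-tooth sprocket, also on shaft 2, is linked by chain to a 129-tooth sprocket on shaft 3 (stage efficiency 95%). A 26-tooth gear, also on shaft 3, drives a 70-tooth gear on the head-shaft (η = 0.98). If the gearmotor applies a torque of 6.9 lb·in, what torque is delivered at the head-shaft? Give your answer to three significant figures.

After the gear mesh (47/29): 6.9 × 1.6207 × 0.95 = 10.624 lb·in
After the chain (129/44): 10.624 × 2.9318 × 0.95 = 29.589 lb·in
After the gear mesh (70/26): 29.589 × 2.6923 × 0.98 = 78.07 lb·in

78.1 lb·in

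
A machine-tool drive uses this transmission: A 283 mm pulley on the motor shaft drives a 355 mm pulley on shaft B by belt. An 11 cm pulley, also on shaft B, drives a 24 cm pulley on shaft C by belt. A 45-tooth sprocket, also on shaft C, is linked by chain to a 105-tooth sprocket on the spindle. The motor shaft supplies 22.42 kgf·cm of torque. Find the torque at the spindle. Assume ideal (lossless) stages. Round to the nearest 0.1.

143.2 kgf·cm

Belt: ratio = 355/283 = 1.2544; torque at shaft B = 22.42 × 1.2544 = 28.124 kgf·cm.
Belt: ratio = 24/11 = 2.1818; torque at shaft C = 28.124 × 2.1818 = 61.362 kgf·cm.
Chain: ratio = 105/45 = 2.3333; torque at the spindle = 61.362 × 2.3333 = 143.18 kgf·cm.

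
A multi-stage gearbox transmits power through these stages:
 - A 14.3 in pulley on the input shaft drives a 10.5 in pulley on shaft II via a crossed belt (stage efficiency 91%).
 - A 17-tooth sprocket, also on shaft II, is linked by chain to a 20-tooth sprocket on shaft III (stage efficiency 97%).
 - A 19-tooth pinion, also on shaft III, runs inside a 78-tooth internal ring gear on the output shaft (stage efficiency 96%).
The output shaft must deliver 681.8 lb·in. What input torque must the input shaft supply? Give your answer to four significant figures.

226.9 lb·in

Overall ratio R = 0.73427 × 1.1765 × 4.1053 = 3.5463; overall efficiency η = 0.91 × 0.97 × 0.96 = 0.8474.
Input torque = output torque / (R × η) = 681.8 / (3.5463 × 0.8474) = 226.88 lb·in.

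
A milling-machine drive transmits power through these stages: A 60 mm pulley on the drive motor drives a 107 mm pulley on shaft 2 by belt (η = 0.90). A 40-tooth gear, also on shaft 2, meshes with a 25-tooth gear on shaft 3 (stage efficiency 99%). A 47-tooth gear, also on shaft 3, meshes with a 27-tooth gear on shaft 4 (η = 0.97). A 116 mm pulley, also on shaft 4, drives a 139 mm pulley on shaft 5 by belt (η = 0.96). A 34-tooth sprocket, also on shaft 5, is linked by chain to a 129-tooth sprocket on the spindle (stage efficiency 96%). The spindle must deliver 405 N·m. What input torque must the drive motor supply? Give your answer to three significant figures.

Overall ratio R = 1.7833 × 0.625 × 0.57447 × 1.1983 × 3.7941 = 2.911; overall efficiency η = 0.90 × 0.99 × 0.97 × 0.96 × 0.96 = 0.7965.
Input torque = output torque / (R × η) = 405 / (2.911 × 0.7965) = 174.67 N·m.

175 N·m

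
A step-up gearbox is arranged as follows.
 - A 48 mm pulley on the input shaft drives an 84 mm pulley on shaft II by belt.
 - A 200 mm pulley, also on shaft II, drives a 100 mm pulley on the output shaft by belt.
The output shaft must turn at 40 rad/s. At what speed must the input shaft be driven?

35 rad/s

Overall ratio R = 1.75 × 0.5 = 0.875.
Required input speed = output speed × R = 40 × 0.875 = 35 rad/s.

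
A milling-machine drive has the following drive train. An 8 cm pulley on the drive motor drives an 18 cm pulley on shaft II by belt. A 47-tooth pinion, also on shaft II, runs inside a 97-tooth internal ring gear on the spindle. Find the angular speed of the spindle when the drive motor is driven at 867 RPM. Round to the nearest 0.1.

186.7 RPM

belt 18/8 = 2.25 → 867/2.25 = 385.33 RPM
internal gear 97/47 = 2.0638 → 385.33/2.0638 = 186.71 RPM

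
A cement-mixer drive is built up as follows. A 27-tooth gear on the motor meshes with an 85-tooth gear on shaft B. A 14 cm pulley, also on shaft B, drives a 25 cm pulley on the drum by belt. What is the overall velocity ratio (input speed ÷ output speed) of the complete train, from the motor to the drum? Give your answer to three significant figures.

5.62

Each stage contributes driven/driver: gear mesh 85/27 = 3.1481, belt 25/14 = 1.7857.
Overall: 3.1481 × 1.7857 = 5.6217.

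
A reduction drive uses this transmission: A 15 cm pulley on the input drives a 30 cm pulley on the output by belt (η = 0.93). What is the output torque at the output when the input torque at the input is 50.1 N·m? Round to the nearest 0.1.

93.2 N·m

belt 30/15 = 2 → τ = 50.1·2·0.93 = 93.186 N·m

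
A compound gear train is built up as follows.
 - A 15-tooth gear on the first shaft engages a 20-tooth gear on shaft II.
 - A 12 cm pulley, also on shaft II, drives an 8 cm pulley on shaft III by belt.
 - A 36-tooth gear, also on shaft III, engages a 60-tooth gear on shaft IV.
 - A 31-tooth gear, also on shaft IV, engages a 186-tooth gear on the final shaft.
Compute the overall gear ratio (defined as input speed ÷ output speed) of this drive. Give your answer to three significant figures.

8.89

Each stage contributes driven/driver: gear mesh 20/15 = 1.3333, belt 8/12 = 0.66667, gear mesh 60/36 = 1.6667, gear mesh 186/31 = 6.
Overall: 1.3333 × 0.66667 × 1.6667 × 6 = 8.8889.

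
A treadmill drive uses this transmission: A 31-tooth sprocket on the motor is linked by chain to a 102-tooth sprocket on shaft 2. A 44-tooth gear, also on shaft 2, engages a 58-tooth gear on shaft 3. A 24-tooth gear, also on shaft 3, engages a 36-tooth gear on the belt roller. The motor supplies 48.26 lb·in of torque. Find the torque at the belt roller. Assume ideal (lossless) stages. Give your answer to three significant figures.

Chain: ratio = 102/31 = 3.2903; torque at shaft 2 = 48.26 × 3.2903 = 158.79 lb·in.
Gear mesh: ratio = 58/44 = 1.3182; torque at shaft 3 = 158.79 × 1.3182 = 209.32 lb·in.
Gear mesh: ratio = 36/24 = 1.5; torque at the belt roller = 209.32 × 1.5 = 313.97 lb·in.

314 lb·in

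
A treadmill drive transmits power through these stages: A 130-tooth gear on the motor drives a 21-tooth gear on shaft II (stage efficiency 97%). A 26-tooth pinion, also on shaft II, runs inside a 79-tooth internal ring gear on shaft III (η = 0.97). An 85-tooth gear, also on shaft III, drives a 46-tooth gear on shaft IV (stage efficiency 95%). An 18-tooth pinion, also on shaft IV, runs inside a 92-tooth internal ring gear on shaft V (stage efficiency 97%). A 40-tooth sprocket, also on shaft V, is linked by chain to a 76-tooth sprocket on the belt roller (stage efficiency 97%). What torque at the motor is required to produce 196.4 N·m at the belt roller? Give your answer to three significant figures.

Overall ratio R = 0.16154 × 3.0385 × 0.54118 × 5.1111 × 1.9 = 2.5795; overall efficiency η = 0.97 × 0.97 × 0.95 × 0.97 × 0.97 = 0.8410.
Input torque = output torque / (R × η) = 196.4 / (2.5795 × 0.8410) = 90.53 N·m.

90.5 N·m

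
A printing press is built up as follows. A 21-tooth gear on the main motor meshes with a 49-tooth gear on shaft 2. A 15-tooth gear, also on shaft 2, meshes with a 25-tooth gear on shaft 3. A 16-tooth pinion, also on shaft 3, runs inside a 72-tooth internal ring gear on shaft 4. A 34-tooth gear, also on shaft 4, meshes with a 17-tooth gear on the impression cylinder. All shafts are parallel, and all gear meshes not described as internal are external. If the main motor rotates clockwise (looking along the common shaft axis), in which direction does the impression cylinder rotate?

anticlockwise

the main motor → shaft 2: external mesh, 1 reversal → CCW.
shaft 2 → shaft 3: external mesh, 1 reversal → CW.
shaft 3 → shaft 4: internal mesh, same direction → CW.
shaft 4 → the impression cylinder: external mesh, 1 reversal → CCW.
3 reversals in total — an odd number — so the impression cylinder turns opposite to the main motor.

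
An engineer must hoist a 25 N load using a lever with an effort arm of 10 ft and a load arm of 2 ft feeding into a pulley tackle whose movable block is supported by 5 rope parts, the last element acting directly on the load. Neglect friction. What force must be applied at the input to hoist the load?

Lever MA = effort arm / load arm = 10/2 = 5.
Block-and-tackle MA = number of supporting rope parts = 5.
Combined ideal MA = 5 × 5 = 25.
Effort = load / MA = 25 / 25 = 1 N.

1 N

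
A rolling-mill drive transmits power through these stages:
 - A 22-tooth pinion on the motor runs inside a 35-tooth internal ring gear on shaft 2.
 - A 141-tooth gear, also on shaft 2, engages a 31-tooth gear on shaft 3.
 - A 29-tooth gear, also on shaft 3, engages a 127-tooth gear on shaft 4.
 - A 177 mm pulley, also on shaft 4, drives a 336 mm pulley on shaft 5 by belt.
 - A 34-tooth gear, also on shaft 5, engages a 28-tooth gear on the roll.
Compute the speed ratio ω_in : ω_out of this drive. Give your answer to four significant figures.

Each stage contributes driven/driver: internal gear 35/22 = 1.5909, gear mesh 31/141 = 0.21986, gear mesh 127/29 = 4.3793, belt 336/177 = 1.8983, gear mesh 28/34 = 0.82353.
Overall: 1.5909 × 0.21986 × 4.3793 × 1.8983 × 0.82353 = 2.3946.

2.395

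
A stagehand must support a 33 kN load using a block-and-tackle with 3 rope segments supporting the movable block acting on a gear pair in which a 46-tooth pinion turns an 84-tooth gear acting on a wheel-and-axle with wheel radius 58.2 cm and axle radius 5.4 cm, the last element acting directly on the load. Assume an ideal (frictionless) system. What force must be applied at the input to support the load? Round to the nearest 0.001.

0.559 kN

Block-and-tackle MA = number of supporting rope parts = 3.
Gear pair MA = 84/46 = 1.8261.
Wheel-and-axle MA = R/r = 58.2/5.4 = 10.778.
Combined ideal MA = 3 × 1.8261 × 10.778 = 59.043.
Effort = load / MA = 33 / 59.043 = 0.55891 kN.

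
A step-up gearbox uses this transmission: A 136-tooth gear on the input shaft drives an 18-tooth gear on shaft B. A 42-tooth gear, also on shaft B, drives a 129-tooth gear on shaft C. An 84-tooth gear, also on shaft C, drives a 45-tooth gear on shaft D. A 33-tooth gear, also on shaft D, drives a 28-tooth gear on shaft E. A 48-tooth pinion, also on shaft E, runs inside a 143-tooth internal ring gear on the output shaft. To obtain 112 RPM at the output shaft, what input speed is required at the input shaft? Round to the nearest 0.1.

61.7 RPM

Overall ratio R = 0.13235 × 3.0714 × 0.53571 × 0.84848 × 2.9792 = 0.55049.
Required input speed = output speed × R = 112 × 0.55049 = 61.654 RPM.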